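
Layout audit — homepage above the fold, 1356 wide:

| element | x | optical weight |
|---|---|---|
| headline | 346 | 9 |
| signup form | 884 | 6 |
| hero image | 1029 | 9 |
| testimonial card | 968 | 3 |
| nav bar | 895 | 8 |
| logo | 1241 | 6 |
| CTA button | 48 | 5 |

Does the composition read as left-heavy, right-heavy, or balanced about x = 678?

right-heavy

Weights sum to 9 + 6 + 9 + 3 + 8 + 6 + 5 = 46.
Σw·x = 35429; x̄ = 35429/46 ≈ 770.20.
770.2 lies right of the midline 678, so the layout is right-heavy.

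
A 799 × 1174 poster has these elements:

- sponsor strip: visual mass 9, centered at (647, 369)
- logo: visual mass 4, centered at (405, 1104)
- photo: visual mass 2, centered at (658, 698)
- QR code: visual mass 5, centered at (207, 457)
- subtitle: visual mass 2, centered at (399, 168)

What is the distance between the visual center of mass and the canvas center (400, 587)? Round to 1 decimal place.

Total weight = 9 + 4 + 2 + 5 + 2 = 22.
x-moment: 9·647 + 4·405 + 2·658 + 5·207 + 2·399 = 10592; centroid 10592/22 ≈ 481.45.
y-moment: 9·369 + 4·1104 + 2·698 + 5·457 + 2·168 = 11754; centroid 11754/22 ≈ 534.27.
From (400, 587): dx = 81.45, dy = -52.73, so the distance is √(dx²+dy²) ≈ 97.03.

≈ 97.0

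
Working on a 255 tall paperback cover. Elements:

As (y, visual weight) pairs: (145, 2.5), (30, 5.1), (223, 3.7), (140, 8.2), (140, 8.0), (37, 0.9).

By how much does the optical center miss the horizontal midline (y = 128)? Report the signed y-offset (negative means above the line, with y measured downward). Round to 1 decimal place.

≈ 0.2

Σw = 2.5 + 5.1 + 3.7 + 8.2 + 8.0 + 0.9 = 28.4.
Σw·y = 3641.9; ȳ = 3641.9/28.4 ≈ 128.24.
Difference: 128.24 − 128 ≈ 0.24.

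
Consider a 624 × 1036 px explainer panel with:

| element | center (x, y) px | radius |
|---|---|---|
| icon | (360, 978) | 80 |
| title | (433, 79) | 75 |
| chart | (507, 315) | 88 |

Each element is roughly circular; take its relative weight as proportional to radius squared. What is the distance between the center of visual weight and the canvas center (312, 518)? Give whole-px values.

Weights ∝ r²: icon 80² = 6400, title 75² = 5625, chart 88² = 7744; Σw = 19769.
x: (6400·360 + 5625·433 + 7744·507) / 19769 = 8665833 / 19769 ≈ 438.35
y: (6400·978 + 5625·79 + 7744·315) / 19769 = 9142935 / 19769 ≈ 462.49
Offset from (312, 518): Δx ≈ 126.35, Δy ≈ -55.51; distance = √(Δx² + Δy²) ≈ 138.01.

≈ 138 px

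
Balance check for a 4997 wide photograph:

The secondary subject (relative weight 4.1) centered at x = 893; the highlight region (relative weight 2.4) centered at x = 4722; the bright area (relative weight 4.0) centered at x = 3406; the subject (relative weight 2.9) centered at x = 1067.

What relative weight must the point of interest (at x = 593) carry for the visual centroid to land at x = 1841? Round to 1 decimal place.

Known weights sum to 4.1 + 2.4 + 4.0 + 2.9 = 13.4; their moment is 4.1·893 + 2.4·4722 + 4.0·3406 + 2.9·1067 = 31712.4.
For the centroid to hit 1841: (31712.4 + w·593) / (13.4 + w) = 1841.
Rearranging, w·(593 − 1841) = 1841·13.4 − 31712.4 = -7043.0, so w ≈ -7043.0/-1248 = 5.64.

w ≈ 5.6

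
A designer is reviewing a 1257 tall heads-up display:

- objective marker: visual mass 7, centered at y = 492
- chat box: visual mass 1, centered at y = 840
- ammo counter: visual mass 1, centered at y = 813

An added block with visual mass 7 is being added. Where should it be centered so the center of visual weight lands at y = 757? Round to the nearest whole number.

y ≈ 1002

New total weight: (7 + 1 + 1) + 7 = 16.
Along y: (5097 + 7·y) / 16 = 757 (existing moment 7·492 + 1·840 + 1·813 = 5097) ⇒ y = (12112 − 5097) / 7 ≈ 1002.14.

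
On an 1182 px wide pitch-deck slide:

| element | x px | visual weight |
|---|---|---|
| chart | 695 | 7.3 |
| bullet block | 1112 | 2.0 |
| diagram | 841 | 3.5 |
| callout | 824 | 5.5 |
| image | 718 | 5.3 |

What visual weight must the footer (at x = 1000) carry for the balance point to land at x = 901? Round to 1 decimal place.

Fixed elements: Σw = 7.3 + 2.0 + 3.5 + 5.5 + 5.3 = 23.6, Σw·x = 7.3·695 + 2.0·1112 + 3.5·841 + 5.5·824 + 5.3·718 = 18578.4.
For the centroid to hit 901: (18578.4 + w·1000) / (23.6 + w) = 901.
So w = (901·23.6 − 18578.4)/(1000 − 901) = 2685.2/99 ≈ 27.12.

w ≈ 27.1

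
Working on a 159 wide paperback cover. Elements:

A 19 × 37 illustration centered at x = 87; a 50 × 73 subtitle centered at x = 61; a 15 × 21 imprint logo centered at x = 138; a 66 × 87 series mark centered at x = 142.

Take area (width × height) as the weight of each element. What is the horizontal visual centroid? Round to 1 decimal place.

Areas → weights: illustration 19·37 = 703, subtitle 50·73 = 3650, imprint logo 15·21 = 315, series mark 66·87 = 5742; Σw = 10410.
x: (703·87 + 3650·61 + 315·138 + 5742·142) / 10410 = 1142645 / 10410 ≈ 109.76

x ≈ 109.8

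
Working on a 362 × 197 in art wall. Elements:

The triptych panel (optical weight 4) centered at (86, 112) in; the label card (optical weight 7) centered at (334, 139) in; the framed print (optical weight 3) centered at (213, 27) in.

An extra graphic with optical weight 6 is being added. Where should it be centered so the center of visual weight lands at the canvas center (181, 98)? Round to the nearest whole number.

With the extra graphic, Σw becomes 4 + 7 + 3 + 6 = 20.
x: need Σw·x = 20·181 = 3620. Existing = 4·86 + 7·334 + 3·213 = 3321. Remainder 299 / 6 ≈ 49.83.
y: need Σw·y = 20·98 = 1960. Existing = 4·112 + 7·139 + 3·27 = 1502. Remainder 458 / 6 ≈ 76.33.

(50, 76)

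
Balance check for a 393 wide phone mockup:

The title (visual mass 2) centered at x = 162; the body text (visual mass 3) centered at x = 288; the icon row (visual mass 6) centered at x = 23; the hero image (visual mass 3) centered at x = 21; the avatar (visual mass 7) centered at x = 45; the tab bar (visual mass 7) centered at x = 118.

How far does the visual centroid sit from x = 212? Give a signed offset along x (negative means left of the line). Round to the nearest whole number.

Σw = 2 + 3 + 6 + 3 + 7 + 7 = 28.
x: moment 2530 / weight 28 ≈ 90.36
Offset from x = 212: 90.36 − 212 ≈ -121.64.

≈ -122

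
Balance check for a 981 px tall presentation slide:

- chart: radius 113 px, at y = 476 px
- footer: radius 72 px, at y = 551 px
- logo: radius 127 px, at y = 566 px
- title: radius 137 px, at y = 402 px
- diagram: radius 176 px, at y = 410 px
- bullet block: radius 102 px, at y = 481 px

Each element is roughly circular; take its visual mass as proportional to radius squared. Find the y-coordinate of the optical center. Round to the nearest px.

r² weights: chart 113² = 12769, footer 72² = 5184, logo 127² = 16129, title 137² = 18769, diagram 176² = 30976, bullet block 102² = 10404. Total = 94231.
Σw·y = 43313064; ȳ = 43313064/94231 ≈ 459.65.

y ≈ 460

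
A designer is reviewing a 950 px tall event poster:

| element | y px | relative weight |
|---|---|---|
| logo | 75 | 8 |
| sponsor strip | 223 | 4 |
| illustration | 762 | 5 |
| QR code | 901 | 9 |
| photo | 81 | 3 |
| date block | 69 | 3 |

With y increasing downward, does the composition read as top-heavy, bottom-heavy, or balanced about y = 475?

Total weight = 8 + 4 + 5 + 9 + 3 + 3 = 32.
Σw·y = 8·75 + 4·223 + 5·762 + 9·901 + 3·81 + 3·69 = 13861, so ȳ = 13861/32 ≈ 433.16.
Since 433.2 is above (smaller y than) 475, the composition reads top-heavy.

top-heavy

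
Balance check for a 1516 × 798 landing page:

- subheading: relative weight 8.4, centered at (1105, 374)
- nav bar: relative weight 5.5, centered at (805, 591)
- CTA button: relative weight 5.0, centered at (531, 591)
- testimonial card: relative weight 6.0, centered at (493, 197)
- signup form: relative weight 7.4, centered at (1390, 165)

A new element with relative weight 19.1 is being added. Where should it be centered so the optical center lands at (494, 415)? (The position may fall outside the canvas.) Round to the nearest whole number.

(-221, 502)

After adding the new element, total weight = 8.4 + 5.5 + 5.0 + 6.0 + 7.4 + 19.1 = 51.4.
Along x: (29608.5 + 19.1·x) / 51.4 = 494 (existing moment 8.4·1105 + 5.5·805 + 5.0·531 + 6.0·493 + 7.4·1390 = 29608.5) ⇒ x = (25391.6 − 29608.5) / 19.1 ≈ -220.78.
Along y: (11750.1 + 19.1·y) / 51.4 = 415 (existing moment 8.4·374 + 5.5·591 + 5.0·591 + 6.0·197 + 7.4·165 = 11750.1) ⇒ y = (21331.0 − 11750.1) / 19.1 ≈ 501.62.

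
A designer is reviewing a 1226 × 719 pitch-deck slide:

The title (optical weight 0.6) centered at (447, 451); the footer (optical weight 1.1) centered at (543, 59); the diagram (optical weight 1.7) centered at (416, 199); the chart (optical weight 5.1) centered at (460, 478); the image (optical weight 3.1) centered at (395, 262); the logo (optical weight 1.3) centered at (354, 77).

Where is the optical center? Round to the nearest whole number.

Weights sum to 0.6 + 1.1 + 1.7 + 5.1 + 3.1 + 1.3 = 12.9.
x: moment 5603.4 / weight 12.9 ≈ 434.37
y: moment 4023.9 / weight 12.9 ≈ 311.93

(434, 312)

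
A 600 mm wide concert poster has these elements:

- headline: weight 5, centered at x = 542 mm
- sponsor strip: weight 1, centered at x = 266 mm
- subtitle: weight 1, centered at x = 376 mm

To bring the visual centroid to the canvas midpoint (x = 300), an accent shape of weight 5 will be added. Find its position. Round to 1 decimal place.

With the accent shape, Σw becomes 5 + 1 + 1 + 5 = 12.
x: need Σw·x = 12·300 = 3600. Existing = 5·542 + 1·266 + 1·376 = 3352. Remainder 248 / 5 ≈ 49.60.

x ≈ 49.6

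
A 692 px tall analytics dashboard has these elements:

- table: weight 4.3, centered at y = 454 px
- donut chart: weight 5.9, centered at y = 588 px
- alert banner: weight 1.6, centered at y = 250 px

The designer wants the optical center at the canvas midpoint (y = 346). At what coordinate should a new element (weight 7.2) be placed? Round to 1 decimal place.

y ≈ 104.5

New total weight: (4.3 + 5.9 + 1.6) + 7.2 = 19.0.
y: need Σw·y = 19.0·346 = 6574.0. Existing = 4.3·454 + 5.9·588 + 1.6·250 = 5821.4. Remainder 752.6 / 7.2 ≈ 104.53.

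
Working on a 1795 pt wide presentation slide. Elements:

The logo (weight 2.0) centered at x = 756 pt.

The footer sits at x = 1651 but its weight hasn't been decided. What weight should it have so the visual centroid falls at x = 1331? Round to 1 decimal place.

Known: weight 2.0 with moment 2.0·756 = 1512.0.
For the centroid to hit 1331: (1512.0 + w·1651) / (2.0 + w) = 1331.
So w = (1331·2.0 − 1512.0)/(1651 − 1331) = 1150.0/320 ≈ 3.59.

w ≈ 3.6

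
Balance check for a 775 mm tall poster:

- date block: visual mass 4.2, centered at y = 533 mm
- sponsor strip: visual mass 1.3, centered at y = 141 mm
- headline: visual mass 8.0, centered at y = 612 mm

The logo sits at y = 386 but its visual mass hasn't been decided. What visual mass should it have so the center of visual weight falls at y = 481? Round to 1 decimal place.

Fixed elements: Σw = 4.2 + 1.3 + 8.0 = 13.5, Σw·y = 4.2·533 + 1.3·141 + 8.0·612 = 7317.9.
Set Σw·y/Σw = 481: (7317.9 + 386w) = 481·(13.5 + w).
Solving: w = (481·13.5 − 7317.9) / (386 − 481) = -824.4 / -95 ≈ 8.68.

w ≈ 8.7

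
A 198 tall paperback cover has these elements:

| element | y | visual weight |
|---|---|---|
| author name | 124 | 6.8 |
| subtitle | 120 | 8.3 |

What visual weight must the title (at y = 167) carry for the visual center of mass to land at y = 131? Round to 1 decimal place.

w ≈ 3.9

Known weights sum to 6.8 + 8.3 = 15.1; their moment is 6.8·124 + 8.3·120 = 1839.2.
Set Σw·y/Σw = 131: (1839.2 + 167w) = 131·(15.1 + w).
So w = (131·15.1 − 1839.2)/(167 − 131) = 138.9/36 ≈ 3.86.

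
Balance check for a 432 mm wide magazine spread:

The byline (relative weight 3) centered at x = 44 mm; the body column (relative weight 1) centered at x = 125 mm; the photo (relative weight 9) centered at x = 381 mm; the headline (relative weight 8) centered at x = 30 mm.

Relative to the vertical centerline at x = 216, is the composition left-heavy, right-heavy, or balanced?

left-heavy

Σw = 3 + 1 + 9 + 8 = 21.
x-moment: 3·44 + 1·125 + 9·381 + 8·30 = 3926; centroid 3926/21 ≈ 186.95.
187.0 vs midline 216 → left-heavy.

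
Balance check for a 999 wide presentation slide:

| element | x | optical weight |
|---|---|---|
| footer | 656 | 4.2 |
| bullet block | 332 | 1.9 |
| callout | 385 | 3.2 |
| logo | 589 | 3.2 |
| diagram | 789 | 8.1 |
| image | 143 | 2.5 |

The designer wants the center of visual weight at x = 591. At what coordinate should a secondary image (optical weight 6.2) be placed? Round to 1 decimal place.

x ≈ 655.7

With the secondary image, Σw becomes 4.2 + 1.9 + 3.2 + 3.2 + 8.1 + 2.5 + 6.2 = 29.3.
x: need Σw·x = 29.3·591 = 17316.3. Existing = 4.2·656 + 1.9·332 + 3.2·385 + 3.2·589 + 8.1·789 + 2.5·143 = 13251.2. Remainder 4065.1 / 6.2 ≈ 655.66.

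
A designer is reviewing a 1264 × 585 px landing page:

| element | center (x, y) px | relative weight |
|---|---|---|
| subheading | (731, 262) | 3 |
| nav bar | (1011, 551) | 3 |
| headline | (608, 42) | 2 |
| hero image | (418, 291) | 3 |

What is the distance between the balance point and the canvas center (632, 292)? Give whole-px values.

≈ 70 px

Σw = 3 + 3 + 2 + 3 = 11.
x: (3·731 + 3·1011 + 2·608 + 3·418) / 11 = 7696 / 11 ≈ 699.64
y: (3·262 + 3·551 + 2·42 + 3·291) / 11 = 3396 / 11 ≈ 308.73
Relative to (632, 292): Δ = (67.64, 16.73); |Δ| = √(67.64² + 16.73²) ≈ 69.67.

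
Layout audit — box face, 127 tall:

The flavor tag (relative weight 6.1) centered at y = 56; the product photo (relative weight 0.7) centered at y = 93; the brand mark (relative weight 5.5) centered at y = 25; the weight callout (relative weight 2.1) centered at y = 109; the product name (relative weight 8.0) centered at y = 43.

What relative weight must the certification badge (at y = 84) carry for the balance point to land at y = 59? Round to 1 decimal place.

Fixed elements: Σw = 6.1 + 0.7 + 5.5 + 2.1 + 8.0 = 22.4, Σw·y = 6.1·56 + 0.7·93 + 5.5·25 + 2.1·109 + 8.0·43 = 1117.1.
Set Σw·y/Σw = 59: (1117.1 + 84w) = 59·(22.4 + w).
Rearranging, w·(84 − 59) = 59·22.4 − 1117.1 = 204.5, so w ≈ 204.5/25 = 8.18.

w ≈ 8.2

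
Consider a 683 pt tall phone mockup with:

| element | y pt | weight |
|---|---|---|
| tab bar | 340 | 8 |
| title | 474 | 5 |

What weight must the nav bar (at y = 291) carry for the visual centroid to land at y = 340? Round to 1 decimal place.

w ≈ 13.7

Existing Σw = 13 (8 + 5); existing moment 8·340 + 5·474 = 5090.
For the centroid to hit 340: (5090 + w·291) / (13 + w) = 340.
Solving: w = (340·13 − 5090) / (291 − 340) = -670 / -49 ≈ 13.67.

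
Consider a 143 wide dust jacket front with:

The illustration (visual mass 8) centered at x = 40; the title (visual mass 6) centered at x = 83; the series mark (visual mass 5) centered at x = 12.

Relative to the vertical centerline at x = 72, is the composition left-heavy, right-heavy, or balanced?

Σw = 8 + 6 + 5 = 19.
x: (8·40 + 6·83 + 5·12) / 19 = 878 / 19 ≈ 46.21
46.2 vs midline 72 → left-heavy.

left-heavy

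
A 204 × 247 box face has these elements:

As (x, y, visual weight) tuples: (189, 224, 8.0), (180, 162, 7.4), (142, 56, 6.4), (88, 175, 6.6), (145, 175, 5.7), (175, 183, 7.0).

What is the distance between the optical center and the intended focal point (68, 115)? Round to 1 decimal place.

≈ 100.7

Total weight = 8.0 + 7.4 + 6.4 + 6.6 + 5.7 + 7.0 = 41.1.
x: moment 6385.1 / weight 41.1 ≈ 155.36
Σw·y = 6782.7; ȳ = 6782.7/41.1 ≈ 165.03.
Offset from (68, 115): Δx ≈ 87.36, Δy ≈ 50.03; distance = √(Δx² + Δy²) ≈ 100.67.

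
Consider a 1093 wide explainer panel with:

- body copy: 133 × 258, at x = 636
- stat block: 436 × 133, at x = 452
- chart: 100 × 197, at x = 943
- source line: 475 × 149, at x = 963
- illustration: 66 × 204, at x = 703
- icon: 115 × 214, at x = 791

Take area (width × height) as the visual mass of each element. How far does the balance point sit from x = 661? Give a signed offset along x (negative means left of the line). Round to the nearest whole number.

≈ 80

Areas → weights: body copy 133·258 = 34314, stat block 436·133 = 57988, chart 100·197 = 19700, source line 475·149 = 70775, illustration 66·204 = 13464, icon 115·214 = 24610; Σw = 220851.
x-moment: 34314·636 + 57988·452 + 19700·943 + 70775·963 + 13464·703 + 24610·791 = 163699407; centroid 163699407/220851 ≈ 741.22.
Offset from x = 661: 741.22 − 661 ≈ 80.22.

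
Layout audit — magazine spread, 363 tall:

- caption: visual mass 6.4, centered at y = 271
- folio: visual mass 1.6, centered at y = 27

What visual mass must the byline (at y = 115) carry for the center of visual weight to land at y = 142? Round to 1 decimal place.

w ≈ 23.8

Existing Σw = 8.0 (6.4 + 1.6); existing moment 6.4·271 + 1.6·27 = 1777.6.
Balance at y = 142 requires (1777.6 + w·115) / (8.0 + w) = 142.
So w = (142·8.0 − 1777.6)/(115 − 142) = -641.6/-27 ≈ 23.76.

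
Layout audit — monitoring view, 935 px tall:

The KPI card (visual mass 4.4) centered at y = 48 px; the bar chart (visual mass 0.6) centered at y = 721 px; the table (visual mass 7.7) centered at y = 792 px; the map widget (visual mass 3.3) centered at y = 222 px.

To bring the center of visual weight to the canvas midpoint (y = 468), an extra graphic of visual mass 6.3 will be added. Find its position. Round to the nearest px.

y ≈ 470

After adding the extra graphic, total weight = 4.4 + 0.6 + 7.7 + 3.3 + 6.3 = 22.3.
Along y: (7474.8 + 6.3·y) / 22.3 = 468 (existing moment 4.4·48 + 0.6·721 + 7.7·792 + 3.3·222 = 7474.8) ⇒ y = (10436.4 − 7474.8) / 6.3 ≈ 470.10.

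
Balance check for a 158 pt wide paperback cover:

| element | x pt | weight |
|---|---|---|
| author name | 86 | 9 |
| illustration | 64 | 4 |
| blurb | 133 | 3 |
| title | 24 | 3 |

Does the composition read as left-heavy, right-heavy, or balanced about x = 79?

Σw = 9 + 4 + 3 + 3 = 19.
x-moment: 9·86 + 4·64 + 3·133 + 3·24 = 1501; centroid 1501/19 ≈ 79.00.
The centroid 79.00 matches the midline at 79, so the layout is balanced.

balanced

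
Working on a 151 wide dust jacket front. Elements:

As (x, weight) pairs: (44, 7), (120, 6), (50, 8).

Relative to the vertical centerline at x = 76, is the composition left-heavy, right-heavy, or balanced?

Total weight = 7 + 6 + 8 = 21.
x: (7·44 + 6·120 + 8·50) / 21 = 1428 / 21 ≈ 68.00
68.0 lies left of the midline 76, so the layout is left-heavy.

left-heavy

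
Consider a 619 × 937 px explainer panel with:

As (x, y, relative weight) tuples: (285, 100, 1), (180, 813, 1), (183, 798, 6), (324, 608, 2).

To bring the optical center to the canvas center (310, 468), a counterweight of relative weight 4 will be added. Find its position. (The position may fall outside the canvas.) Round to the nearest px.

With the counterweight, Σw becomes 1 + 1 + 6 + 2 + 4 = 14.
x: target moment 14×310 = 4340; current 1·285 + 1·180 + 6·183 + 2·324 = 2211; the counterweight supplies 2129, so x = 2129/4 ≈ 532.25.
y: target moment 14×468 = 6552; current 1·100 + 1·813 + 6·798 + 2·608 = 6917; the counterweight supplies -365, so y = -365/4 ≈ -91.25.

(532, -91)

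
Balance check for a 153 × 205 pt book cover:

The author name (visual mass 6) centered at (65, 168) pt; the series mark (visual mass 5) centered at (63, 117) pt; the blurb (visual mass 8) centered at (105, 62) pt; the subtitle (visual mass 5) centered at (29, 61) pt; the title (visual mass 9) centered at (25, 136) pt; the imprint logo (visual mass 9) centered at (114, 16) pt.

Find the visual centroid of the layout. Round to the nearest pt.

(70, 90)

Total weight = 6 + 5 + 8 + 5 + 9 + 9 = 42.
x-moment: 6·65 + 5·63 + 8·105 + 5·29 + 9·25 + 9·114 = 2941; centroid 2941/42 ≈ 70.02.
y-moment: 6·168 + 5·117 + 8·62 + 5·61 + 9·136 + 9·16 = 3762; centroid 3762/42 ≈ 89.57.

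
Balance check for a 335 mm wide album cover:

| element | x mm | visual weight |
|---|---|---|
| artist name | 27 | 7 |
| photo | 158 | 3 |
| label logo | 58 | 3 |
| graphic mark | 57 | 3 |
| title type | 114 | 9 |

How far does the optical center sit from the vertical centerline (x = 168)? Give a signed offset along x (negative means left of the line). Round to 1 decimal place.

Total weight = 7 + 3 + 3 + 3 + 9 = 25.
x-moment: 7·27 + 3·158 + 3·58 + 3·57 + 9·114 = 2034; centroid 2034/25 ≈ 81.36.
Against x = 168, that's 81.36 − 168 = -86.64.

≈ -86.6 mm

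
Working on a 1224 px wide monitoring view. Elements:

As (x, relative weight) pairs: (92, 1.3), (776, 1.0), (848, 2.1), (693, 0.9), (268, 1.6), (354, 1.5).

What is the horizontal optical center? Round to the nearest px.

x ≈ 507

Σw = 1.3 + 1.0 + 2.1 + 0.9 + 1.6 + 1.5 = 8.4.
x: (1.3·92 + 1.0·776 + 2.1·848 + 0.9·693 + 1.6·268 + 1.5·354) / 8.4 = 4259.9 / 8.4 ≈ 507.13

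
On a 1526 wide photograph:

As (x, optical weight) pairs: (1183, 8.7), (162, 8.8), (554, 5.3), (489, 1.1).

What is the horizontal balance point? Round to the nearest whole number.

x ≈ 636

Weights sum to 8.7 + 8.8 + 5.3 + 1.1 = 23.9.
x: (8.7·1183 + 8.8·162 + 5.3·554 + 1.1·489) / 23.9 = 15191.8 / 23.9 ≈ 635.64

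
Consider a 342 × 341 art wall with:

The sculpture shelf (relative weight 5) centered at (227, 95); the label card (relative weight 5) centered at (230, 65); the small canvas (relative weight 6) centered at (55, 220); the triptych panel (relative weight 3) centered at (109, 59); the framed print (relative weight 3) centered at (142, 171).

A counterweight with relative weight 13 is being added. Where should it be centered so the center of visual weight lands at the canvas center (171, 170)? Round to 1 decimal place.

(201.3, 241.5)

New total weight: (5 + 5 + 6 + 3 + 3) + 13 = 35.
x: target moment 35×171 = 5985; current 5·227 + 5·230 + 6·55 + 3·109 + 3·142 = 3368; the counterweight supplies 2617, so x = 2617/13 ≈ 201.31.
y: target moment 35×170 = 5950; current 5·95 + 5·65 + 6·220 + 3·59 + 3·171 = 2810; the counterweight supplies 3140, so y = 3140/13 ≈ 241.54.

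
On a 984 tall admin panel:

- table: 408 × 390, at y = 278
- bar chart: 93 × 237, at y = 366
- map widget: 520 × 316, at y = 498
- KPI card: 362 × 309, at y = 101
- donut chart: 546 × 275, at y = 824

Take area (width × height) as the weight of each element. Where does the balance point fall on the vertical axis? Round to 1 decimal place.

y ≈ 443.1

Areas → weights: table 408·390 = 159120, bar chart 93·237 = 22041, map widget 520·316 = 164320, KPI card 362·309 = 111858, donut chart 546·275 = 150150; Σw = 607489.
y-moment: 159120·278 + 22041·366 + 164320·498 + 111858·101 + 150150·824 = 269154984; centroid 269154984/607489 ≈ 443.06.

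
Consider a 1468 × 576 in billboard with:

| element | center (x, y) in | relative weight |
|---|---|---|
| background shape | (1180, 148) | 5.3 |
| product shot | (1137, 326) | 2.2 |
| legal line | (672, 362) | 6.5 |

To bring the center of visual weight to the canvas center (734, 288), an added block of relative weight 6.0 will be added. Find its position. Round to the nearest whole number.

(259, 318)

With the added block, Σw becomes 5.3 + 2.2 + 6.5 + 6.0 = 20.0.
x: need Σw·x = 20.0·734 = 14680.0. Existing = 5.3·1180 + 2.2·1137 + 6.5·672 = 13123.4. Remainder 1556.6 / 6.0 ≈ 259.43.
y: need Σw·y = 20.0·288 = 5760.0. Existing = 5.3·148 + 2.2·326 + 6.5·362 = 3854.6. Remainder 1905.4 / 6.0 ≈ 317.57.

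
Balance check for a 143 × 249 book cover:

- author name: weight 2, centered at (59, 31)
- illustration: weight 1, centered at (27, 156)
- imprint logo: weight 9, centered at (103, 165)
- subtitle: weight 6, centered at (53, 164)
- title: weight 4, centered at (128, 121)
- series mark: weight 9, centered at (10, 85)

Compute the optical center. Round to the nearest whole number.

(64, 127)

Σw = 2 + 1 + 9 + 6 + 4 + 9 = 31.
Σw·x = 1992; x̄ = 1992/31 ≈ 64.26.
Σw·y = 3936; ȳ = 3936/31 ≈ 126.97.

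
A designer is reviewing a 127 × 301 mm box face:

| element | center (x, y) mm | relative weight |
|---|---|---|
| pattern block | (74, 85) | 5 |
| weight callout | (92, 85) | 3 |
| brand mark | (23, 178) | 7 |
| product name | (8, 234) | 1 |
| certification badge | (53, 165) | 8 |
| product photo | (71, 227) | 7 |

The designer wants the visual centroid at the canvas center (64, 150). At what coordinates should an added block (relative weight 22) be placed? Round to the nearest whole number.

New total weight: (5 + 3 + 7 + 1 + 8 + 7) + 22 = 53.
x: need Σw·x = 53·64 = 3392. Existing = 5·74 + 3·92 + 7·23 + 1·8 + 8·53 + 7·71 = 1736. Remainder 1656 / 22 ≈ 75.27.
y: need Σw·y = 53·150 = 7950. Existing = 5·85 + 3·85 + 7·178 + 1·234 + 8·165 + 7·227 = 5069. Remainder 2881 / 22 ≈ 130.95.

(75, 131)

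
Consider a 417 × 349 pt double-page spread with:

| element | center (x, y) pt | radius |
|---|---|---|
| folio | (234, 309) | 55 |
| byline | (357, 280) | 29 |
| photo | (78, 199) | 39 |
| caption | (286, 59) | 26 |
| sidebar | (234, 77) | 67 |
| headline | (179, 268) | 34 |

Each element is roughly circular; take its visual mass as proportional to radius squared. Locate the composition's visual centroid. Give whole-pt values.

r² weights: folio 55² = 3025, byline 29² = 841, photo 39² = 1521, caption 26² = 676, sidebar 67² = 4489, headline 34² = 1156. Total = 11708.
Σw·x = 3025·234 + 841·357 + 1521·78 + 676·286 + 4489·234 + 1156·179 = 2577411, so x̄ = 2577411/11708 ≈ 220.14.
Σw·y = 3025·309 + 841·280 + 1521·199 + 676·59 + 4489·77 + 1156·268 = 2168229, so ȳ = 2168229/11708 ≈ 185.19.

(220, 185)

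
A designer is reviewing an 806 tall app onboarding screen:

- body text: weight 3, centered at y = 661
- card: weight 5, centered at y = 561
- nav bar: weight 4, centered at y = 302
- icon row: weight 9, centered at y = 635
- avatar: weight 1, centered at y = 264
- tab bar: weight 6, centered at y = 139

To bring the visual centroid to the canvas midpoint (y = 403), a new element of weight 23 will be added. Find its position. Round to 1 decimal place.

New total weight: (3 + 5 + 4 + 9 + 1 + 6) + 23 = 51.
y: need Σw·y = 51·403 = 20553. Existing = 3·661 + 5·561 + 4·302 + 9·635 + 1·264 + 6·139 = 12809. Remainder 7744 / 23 ≈ 336.70.

y ≈ 336.7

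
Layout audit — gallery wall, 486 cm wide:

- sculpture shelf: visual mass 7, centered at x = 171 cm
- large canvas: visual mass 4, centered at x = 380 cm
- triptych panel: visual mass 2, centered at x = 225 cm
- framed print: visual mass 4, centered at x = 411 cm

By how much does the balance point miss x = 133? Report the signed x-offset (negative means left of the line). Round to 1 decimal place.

Weights sum to 7 + 4 + 2 + 4 = 17.
x: (7·171 + 4·380 + 2·225 + 4·411) / 17 = 4811 / 17 ≈ 283.00
Offset from x = 133: 283.00 − 133 ≈ 150.00.

≈ 150.0 cm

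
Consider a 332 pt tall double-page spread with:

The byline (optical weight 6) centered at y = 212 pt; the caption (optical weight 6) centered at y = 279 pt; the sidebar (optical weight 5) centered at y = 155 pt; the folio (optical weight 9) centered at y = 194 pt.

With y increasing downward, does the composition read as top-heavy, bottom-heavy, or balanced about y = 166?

bottom-heavy

Total weight = 6 + 6 + 5 + 9 = 26.
y-moment: 6·212 + 6·279 + 5·155 + 9·194 = 5467; centroid 5467/26 ≈ 210.27.
Since 210.3 is below (larger y than) 166, the composition reads bottom-heavy.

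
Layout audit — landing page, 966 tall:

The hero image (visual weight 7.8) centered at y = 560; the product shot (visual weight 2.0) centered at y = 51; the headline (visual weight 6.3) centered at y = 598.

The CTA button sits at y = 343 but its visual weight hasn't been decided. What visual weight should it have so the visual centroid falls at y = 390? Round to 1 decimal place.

w ≈ 41.7

Known weights sum to 7.8 + 2.0 + 6.3 = 16.1; their moment is 7.8·560 + 2.0·51 + 6.3·598 = 8237.4.
For the centroid to hit 390: (8237.4 + w·343) / (16.1 + w) = 390.
Rearranging, w·(343 − 390) = 390·16.1 − 8237.4 = -1958.4, so w ≈ -1958.4/-47 = 41.67.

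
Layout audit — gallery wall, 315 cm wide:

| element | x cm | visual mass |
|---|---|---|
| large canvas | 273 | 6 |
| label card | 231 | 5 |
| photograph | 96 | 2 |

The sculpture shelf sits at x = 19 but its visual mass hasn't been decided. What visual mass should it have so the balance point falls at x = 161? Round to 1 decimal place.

w ≈ 6.3

Existing Σw = 13 (6 + 5 + 2); existing moment 6·273 + 5·231 + 2·96 = 2985.
For the centroid to hit 161: (2985 + w·19) / (13 + w) = 161.
Solving: w = (161·13 − 2985) / (19 − 161) = -892 / -142 ≈ 6.28.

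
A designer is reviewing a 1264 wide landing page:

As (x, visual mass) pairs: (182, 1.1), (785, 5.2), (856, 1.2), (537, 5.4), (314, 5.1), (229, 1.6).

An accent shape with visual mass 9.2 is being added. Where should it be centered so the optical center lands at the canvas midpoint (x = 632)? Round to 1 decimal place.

x ≈ 872.2

After adding the accent shape, total weight = 1.1 + 5.2 + 1.2 + 5.4 + 5.1 + 1.6 + 9.2 = 28.8.
x: target moment 28.8×632 = 18201.6; current 1.1·182 + 5.2·785 + 1.2·856 + 5.4·537 + 5.1·314 + 1.6·229 = 10177.0; the accent shape supplies 8024.6, so x = 8024.6/9.2 ≈ 872.24.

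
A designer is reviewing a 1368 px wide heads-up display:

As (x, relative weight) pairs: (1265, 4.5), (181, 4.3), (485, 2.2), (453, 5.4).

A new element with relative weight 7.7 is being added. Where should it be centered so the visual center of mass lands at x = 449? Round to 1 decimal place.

With the new element, Σw becomes 4.5 + 4.3 + 2.2 + 5.4 + 7.7 = 24.1.
x: need Σw·x = 24.1·449 = 10820.9. Existing = 4.5·1265 + 4.3·181 + 2.2·485 + 5.4·453 = 9984.0. Remainder 836.9 / 7.7 ≈ 108.69.

x ≈ 108.7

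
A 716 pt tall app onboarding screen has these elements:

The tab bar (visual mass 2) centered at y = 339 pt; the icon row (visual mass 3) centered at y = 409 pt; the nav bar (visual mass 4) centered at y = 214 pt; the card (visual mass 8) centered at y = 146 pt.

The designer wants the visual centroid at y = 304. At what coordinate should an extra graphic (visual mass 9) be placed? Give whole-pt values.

After adding the extra graphic, total weight = 2 + 3 + 4 + 8 + 9 = 26.
y: target moment 26×304 = 7904; current 2·339 + 3·409 + 4·214 + 8·146 = 3929; the extra graphic supplies 3975, so y = 3975/9 ≈ 441.67.

y ≈ 442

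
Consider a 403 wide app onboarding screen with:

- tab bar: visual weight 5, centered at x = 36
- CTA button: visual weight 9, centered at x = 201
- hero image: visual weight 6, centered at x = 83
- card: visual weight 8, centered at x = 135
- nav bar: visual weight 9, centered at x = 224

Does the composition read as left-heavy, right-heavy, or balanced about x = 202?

Total weight = 5 + 9 + 6 + 8 + 9 = 37.
Σw·x = 5·36 + 9·201 + 6·83 + 8·135 + 9·224 = 5583, so x̄ = 5583/37 ≈ 150.89.
150.9 lies left of the midline 202, so the layout is left-heavy.

left-heavy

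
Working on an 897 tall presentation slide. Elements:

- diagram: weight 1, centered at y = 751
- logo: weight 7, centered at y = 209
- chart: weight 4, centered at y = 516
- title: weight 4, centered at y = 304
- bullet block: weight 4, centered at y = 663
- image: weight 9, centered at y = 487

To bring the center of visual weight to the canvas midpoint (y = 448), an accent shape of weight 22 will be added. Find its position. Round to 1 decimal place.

With the accent shape, Σw becomes 1 + 7 + 4 + 4 + 4 + 9 + 22 = 51.
y: need Σw·y = 51·448 = 22848. Existing = 1·751 + 7·209 + 4·516 + 4·304 + 4·663 + 9·487 = 12529. Remainder 10319 / 22 ≈ 469.05.

y ≈ 469.0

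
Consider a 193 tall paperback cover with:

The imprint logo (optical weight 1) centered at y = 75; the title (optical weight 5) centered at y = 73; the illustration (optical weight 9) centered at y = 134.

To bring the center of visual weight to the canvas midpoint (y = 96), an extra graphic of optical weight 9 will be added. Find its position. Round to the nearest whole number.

y ≈ 73

After adding the extra graphic, total weight = 1 + 5 + 9 + 9 = 24.
Along y: (1646 + 9·y) / 24 = 96 (existing moment 1·75 + 5·73 + 9·134 = 1646) ⇒ y = (2304 − 1646) / 9 ≈ 73.11.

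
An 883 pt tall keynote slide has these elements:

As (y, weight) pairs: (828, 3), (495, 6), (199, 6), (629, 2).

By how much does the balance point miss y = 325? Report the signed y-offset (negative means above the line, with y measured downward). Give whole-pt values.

≈ 140 pt

Σw = 3 + 6 + 6 + 2 = 17.
y: (3·828 + 6·495 + 6·199 + 2·629) / 17 = 7906 / 17 ≈ 465.06
Difference: 465.06 − 325 ≈ 140.06.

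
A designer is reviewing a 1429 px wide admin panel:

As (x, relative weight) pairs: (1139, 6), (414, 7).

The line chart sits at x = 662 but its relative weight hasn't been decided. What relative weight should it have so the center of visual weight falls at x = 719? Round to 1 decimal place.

Fixed elements: Σw = 6 + 7 = 13, Σw·x = 6·1139 + 7·414 = 9732.
Set Σw·x/Σw = 719: (9732 + 662w) = 719·(13 + w).
Rearranging, w·(662 − 719) = 719·13 − 9732 = -385, so w ≈ -385/-57 = 6.75.

w ≈ 6.8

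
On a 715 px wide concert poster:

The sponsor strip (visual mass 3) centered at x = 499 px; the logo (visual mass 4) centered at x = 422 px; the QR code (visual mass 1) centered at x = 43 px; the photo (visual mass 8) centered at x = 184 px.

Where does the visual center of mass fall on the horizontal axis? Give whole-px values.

Weights sum to 3 + 4 + 1 + 8 = 16.
Σw·x = 3·499 + 4·422 + 1·43 + 8·184 = 4700, so x̄ = 4700/16 ≈ 293.75.

x ≈ 294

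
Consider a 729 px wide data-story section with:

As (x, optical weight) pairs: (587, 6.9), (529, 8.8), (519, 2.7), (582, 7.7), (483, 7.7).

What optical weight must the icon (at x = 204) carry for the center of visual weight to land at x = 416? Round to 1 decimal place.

w ≈ 20.0

Known weights sum to 6.9 + 8.8 + 2.7 + 7.7 + 7.7 = 33.8; their moment is 6.9·587 + 8.8·529 + 2.7·519 + 7.7·582 + 7.7·483 = 18307.3.
Balance at x = 416 requires (18307.3 + w·204) / (33.8 + w) = 416.
Solving: w = (416·33.8 − 18307.3) / (204 − 416) = -4246.5 / -212 ≈ 20.03.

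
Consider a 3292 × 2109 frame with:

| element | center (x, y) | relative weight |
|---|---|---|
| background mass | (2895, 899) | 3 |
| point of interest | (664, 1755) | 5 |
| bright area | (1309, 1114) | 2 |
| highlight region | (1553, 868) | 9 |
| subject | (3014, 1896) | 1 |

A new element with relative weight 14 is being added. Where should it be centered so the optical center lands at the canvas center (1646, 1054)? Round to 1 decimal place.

After adding the new element, total weight = 3 + 5 + 2 + 9 + 1 + 14 = 34.
x: need Σw·x = 34·1646 = 55964. Existing = 3·2895 + 5·664 + 2·1309 + 9·1553 + 1·3014 = 31614. Remainder 24350 / 14 ≈ 1739.29.
y: need Σw·y = 34·1054 = 35836. Existing = 3·899 + 5·1755 + 2·1114 + 9·868 + 1·1896 = 23408. Remainder 12428 / 14 ≈ 887.71.

(1739.3, 887.7)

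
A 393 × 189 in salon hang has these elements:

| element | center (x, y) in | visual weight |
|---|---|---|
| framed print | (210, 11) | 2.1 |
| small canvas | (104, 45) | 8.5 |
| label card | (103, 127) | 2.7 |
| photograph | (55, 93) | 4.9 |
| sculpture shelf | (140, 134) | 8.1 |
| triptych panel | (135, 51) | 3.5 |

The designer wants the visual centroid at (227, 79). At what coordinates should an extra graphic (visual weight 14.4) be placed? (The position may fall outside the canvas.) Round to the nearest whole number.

New total weight: (2.1 + 8.5 + 2.7 + 4.9 + 8.1 + 3.5) + 14.4 = 44.2.
Along x: (3479.1 + 14.4·x) / 44.2 = 227 (existing moment 2.1·210 + 8.5·104 + 2.7·103 + 4.9·55 + 8.1·140 + 3.5·135 = 3479.1) ⇒ x = (10033.4 − 3479.1) / 14.4 ≈ 455.16.
Along y: (2468.1 + 14.4·y) / 44.2 = 79 (existing moment 2.1·11 + 8.5·45 + 2.7·127 + 4.9·93 + 8.1·134 + 3.5·51 = 2468.1) ⇒ y = (3491.8 − 2468.1) / 14.4 ≈ 71.09.

(455, 71)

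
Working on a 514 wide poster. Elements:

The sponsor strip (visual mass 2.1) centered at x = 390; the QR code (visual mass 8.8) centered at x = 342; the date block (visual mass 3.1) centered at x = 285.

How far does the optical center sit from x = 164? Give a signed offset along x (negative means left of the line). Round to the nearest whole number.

≈ 173

Σw = 2.1 + 8.8 + 3.1 = 14.0.
Σw·x = 2.1·390 + 8.8·342 + 3.1·285 = 4712.1, so x̄ = 4712.1/14.0 ≈ 336.58.
Offset from x = 164: 336.58 − 164 ≈ 172.58.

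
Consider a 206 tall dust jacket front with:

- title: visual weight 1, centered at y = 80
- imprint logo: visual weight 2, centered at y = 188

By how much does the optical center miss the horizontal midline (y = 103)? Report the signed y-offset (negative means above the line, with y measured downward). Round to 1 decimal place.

≈ 49.0

Total weight = 1 + 2 = 3.
y-moment: 1·80 + 2·188 = 456; centroid 456/3 ≈ 152.00.
Against y = 103, that's 152.00 − 103 = 49.00.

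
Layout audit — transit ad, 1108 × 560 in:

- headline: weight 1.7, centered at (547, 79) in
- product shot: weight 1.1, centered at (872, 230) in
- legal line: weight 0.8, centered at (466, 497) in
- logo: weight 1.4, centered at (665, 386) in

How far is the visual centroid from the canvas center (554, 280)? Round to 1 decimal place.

Weights sum to 1.7 + 1.1 + 0.8 + 1.4 = 5.0.
x-moment: 1.7·547 + 1.1·872 + 0.8·466 + 1.4·665 = 3192.9; centroid 3192.9/5.0 ≈ 638.58.
y-moment: 1.7·79 + 1.1·230 + 0.8·497 + 1.4·386 = 1325.3; centroid 1325.3/5.0 ≈ 265.06.
Offset from (554, 280): Δx ≈ 84.58, Δy ≈ -14.94; distance = √(Δx² + Δy²) ≈ 85.89.

≈ 85.9 in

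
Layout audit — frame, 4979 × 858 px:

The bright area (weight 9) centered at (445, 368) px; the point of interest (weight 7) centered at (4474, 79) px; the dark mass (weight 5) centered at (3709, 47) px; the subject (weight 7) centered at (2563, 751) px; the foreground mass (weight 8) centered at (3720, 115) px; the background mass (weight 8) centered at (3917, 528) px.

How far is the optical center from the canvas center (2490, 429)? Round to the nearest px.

Total weight = 9 + 7 + 5 + 7 + 8 + 8 = 44.
x-moment: 9·445 + 7·4474 + 5·3709 + 7·2563 + 8·3720 + 8·3917 = 132905; centroid 132905/44 ≈ 3020.57.
y-moment: 9·368 + 7·79 + 5·47 + 7·751 + 8·115 + 8·528 = 14501; centroid 14501/44 ≈ 329.57.
From (2490, 429): dx = 530.57, dy = -99.43, so the distance is √(dx²+dy²) ≈ 539.80.

≈ 540 px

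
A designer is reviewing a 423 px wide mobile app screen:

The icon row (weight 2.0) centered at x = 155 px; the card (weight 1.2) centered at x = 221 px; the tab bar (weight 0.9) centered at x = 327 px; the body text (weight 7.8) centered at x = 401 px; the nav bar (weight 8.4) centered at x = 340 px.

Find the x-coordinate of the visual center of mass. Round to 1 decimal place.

x ≈ 337.6

Weights sum to 2.0 + 1.2 + 0.9 + 7.8 + 8.4 = 20.3.
x: (2.0·155 + 1.2·221 + 0.9·327 + 7.8·401 + 8.4·340) / 20.3 = 6853.3 / 20.3 ≈ 337.60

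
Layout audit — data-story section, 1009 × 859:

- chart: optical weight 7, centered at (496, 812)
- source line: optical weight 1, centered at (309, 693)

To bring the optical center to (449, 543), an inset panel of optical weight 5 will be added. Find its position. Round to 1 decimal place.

(411.2, 136.4)

After adding the inset panel, total weight = 7 + 1 + 5 = 13.
Along x: (3781 + 5·x) / 13 = 449 (existing moment 7·496 + 1·309 = 3781) ⇒ x = (5837 − 3781) / 5 ≈ 411.20.
Along y: (6377 + 5·y) / 13 = 543 (existing moment 7·812 + 1·693 = 6377) ⇒ y = (7059 − 6377) / 5 ≈ 136.40.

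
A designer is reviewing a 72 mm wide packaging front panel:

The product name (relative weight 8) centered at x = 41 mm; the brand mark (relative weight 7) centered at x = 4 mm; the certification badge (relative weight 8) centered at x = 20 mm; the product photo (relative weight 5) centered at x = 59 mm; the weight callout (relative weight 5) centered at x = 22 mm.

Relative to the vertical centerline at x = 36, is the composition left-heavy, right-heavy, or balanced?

left-heavy

Weights sum to 8 + 7 + 8 + 5 + 5 = 33.
Σw·x = 8·41 + 7·4 + 8·20 + 5·59 + 5·22 = 921, so x̄ = 921/33 ≈ 27.91.
Since 27.9 is left of 36, the composition reads left-heavy.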